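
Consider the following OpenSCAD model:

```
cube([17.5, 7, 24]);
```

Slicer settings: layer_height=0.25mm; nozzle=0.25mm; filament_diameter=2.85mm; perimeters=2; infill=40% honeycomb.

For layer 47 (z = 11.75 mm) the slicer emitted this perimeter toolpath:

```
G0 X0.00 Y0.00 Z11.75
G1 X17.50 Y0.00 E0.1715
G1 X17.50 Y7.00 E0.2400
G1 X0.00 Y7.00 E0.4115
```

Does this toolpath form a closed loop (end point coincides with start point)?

Start point (G0): (0.00, 0.00). End point (last G1): the path does not return to the start — open.

no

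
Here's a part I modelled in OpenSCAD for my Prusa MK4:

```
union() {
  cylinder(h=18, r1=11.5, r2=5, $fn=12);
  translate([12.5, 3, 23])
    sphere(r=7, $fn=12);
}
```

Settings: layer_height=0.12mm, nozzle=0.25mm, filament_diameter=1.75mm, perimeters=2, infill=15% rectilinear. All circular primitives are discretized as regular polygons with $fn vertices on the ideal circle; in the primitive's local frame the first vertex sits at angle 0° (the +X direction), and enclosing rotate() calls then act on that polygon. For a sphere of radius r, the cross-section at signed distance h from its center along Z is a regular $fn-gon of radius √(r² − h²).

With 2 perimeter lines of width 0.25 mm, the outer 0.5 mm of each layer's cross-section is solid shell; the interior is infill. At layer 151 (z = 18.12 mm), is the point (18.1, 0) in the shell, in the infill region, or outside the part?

outside

At z = 18.12 mm: the cone does not reach this height (z outside [0, 18]); the r=7 sphere at (12.5, 3) contributes a regular 12-gon of circumradius √(7²−4.88²) = 5.019; Combining (union): only the r=7 sphere at (12.5, 3) is present, so the union is just that shape — 1 connected region. Overall, the cross-section is a single solid region. The nearest boundary edge runs (15.01, -1.35)→(16.85, 0.49); distance from the point to it = 1.35 mm. The point is not inside any of the regions above, so it lies outside the cross-section (1.35 mm from the nearest boundary).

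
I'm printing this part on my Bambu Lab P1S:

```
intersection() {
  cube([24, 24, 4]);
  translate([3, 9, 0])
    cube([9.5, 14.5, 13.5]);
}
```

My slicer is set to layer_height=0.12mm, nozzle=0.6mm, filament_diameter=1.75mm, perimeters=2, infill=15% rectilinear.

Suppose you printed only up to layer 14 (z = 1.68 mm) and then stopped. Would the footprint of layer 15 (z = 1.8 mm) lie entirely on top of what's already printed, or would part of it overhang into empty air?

Compare the two slices. At z = 1.68: the 24×24 cube contributes its full rectangle (area 576.00 mm²); the cube at (3, 9) (footprint 9.5×14.5) is included at this height (area 137.75 mm²); Taking the intersection: the 9.5×14.5 cube at (3, 9) lies inside the 24×24 cube, so the common part is the 9.5×14.5 cube at (3, 9) itself — area = 137.75 mm². At z = 1.8: the 24×24 cube contributes its full rectangle (area 576.00 mm²); the 9.5×14.5 cube at (3, 9) contributes its full rectangle (area 137.75 mm²); After intersecting: the 9.5×14.5 cube at (3, 9) lies inside the 24×24 cube, so the common part is the 9.5×14.5 cube at (3, 9) itself — area = 137.75 mm². Checking containment: the cross-section at z = 1.8 is a subset of the cross-section at z = 1.68.

entirely on top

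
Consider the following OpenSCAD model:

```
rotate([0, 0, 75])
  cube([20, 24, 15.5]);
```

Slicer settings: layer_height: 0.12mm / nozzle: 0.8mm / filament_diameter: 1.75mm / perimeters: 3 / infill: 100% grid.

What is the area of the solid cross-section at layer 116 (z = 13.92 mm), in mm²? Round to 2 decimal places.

480.00 mm²

At z = 13.92 mm: the cube (footprint 20×24) is included at this height (area 480.00 mm²); (whole slice rotated 75° about Z — lengths, areas and connectivity unchanged). Overall, the cross-section is a single solid region. Net area = 480.00 mm².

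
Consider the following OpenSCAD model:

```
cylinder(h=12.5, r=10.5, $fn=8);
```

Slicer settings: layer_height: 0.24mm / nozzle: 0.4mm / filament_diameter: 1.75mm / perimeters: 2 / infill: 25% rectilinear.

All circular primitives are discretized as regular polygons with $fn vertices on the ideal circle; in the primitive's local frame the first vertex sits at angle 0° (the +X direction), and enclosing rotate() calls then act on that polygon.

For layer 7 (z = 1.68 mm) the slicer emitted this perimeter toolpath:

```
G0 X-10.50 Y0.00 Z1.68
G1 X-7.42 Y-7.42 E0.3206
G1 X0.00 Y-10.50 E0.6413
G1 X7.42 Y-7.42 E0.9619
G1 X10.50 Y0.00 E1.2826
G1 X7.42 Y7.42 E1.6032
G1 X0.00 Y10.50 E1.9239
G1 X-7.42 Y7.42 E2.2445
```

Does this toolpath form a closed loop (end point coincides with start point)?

Start point (G0): (-10.50, 0.00). End point (last G1): the path does not return to the start — open.

no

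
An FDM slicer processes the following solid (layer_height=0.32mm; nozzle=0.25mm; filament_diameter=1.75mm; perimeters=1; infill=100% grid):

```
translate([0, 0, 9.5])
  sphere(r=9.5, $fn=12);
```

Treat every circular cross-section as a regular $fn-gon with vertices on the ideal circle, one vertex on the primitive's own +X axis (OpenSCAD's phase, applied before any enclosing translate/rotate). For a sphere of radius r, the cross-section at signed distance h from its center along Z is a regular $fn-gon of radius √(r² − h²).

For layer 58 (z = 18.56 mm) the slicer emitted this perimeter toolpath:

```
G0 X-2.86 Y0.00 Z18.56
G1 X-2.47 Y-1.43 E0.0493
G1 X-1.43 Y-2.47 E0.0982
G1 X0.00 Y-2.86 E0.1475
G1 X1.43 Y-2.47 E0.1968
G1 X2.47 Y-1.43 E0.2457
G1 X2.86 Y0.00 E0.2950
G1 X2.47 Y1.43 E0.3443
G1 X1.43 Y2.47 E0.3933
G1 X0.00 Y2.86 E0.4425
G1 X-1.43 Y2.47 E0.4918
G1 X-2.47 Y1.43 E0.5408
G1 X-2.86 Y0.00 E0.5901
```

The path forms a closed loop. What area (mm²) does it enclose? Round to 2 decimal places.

Apply the shoelace formula to the sequence of (X, Y) vertices; enclosed area = 24.47 mm².

24.47 mm²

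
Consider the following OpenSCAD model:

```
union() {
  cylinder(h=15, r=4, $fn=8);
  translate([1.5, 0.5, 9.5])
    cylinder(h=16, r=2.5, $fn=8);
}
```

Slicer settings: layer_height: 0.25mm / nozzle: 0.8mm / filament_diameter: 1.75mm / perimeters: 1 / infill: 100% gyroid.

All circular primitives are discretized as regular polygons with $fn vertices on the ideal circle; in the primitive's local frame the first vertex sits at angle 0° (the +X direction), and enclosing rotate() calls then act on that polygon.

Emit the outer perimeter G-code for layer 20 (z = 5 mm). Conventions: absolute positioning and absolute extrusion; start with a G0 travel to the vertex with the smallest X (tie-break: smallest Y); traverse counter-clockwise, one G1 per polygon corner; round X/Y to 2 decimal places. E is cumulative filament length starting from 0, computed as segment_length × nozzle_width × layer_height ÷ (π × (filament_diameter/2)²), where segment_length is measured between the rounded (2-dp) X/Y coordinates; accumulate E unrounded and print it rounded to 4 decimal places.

G0 X-4.00 Y0.00 Z5.00
G1 X-2.83 Y-2.83 E0.2546
G1 X0.00 Y-4.00 E0.5093
G1 X2.83 Y-2.83 E0.7639
G1 X4.00 Y0.00 E1.0185
G1 X2.83 Y2.83 E1.2732
G1 X0.00 Y4.00 E1.5278
G1 X-2.83 Y2.83 E1.7824
G1 X-4.00 Y0.00 E2.0371

At z = 5 mm: the cylinder: section is a regular 8-gon, circumradius r=4; the cylinder at (1.5, 0.5) is absent (z outside [9.5, 25.5]); Combining (union): only the r=4 cylinder is present, so the union is just that shape — 1 connected region. The outline is a single polygon with 8 vertices. Extrusion per mm of travel: 0.8 × 0.25 / (π × 0.875²) = 0.083150. Accumulating E over each segment gives final E = 2.0371.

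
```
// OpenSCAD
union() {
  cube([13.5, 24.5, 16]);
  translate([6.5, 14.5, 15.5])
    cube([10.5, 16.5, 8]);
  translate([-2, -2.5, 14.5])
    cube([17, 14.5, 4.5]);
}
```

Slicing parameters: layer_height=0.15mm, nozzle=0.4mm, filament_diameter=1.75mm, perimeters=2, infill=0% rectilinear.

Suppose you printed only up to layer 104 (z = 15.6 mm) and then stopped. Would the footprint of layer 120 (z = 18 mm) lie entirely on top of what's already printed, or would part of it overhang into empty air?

Compare the two slices. At z = 15.6: the cube is present — its section is the full 13.5×24.5 rectangle (area 330.75 mm²); the cube at (6.5, 14.5) is present — its section is the full 10.5×16.5 rectangle (area 173.25 mm²); the cube at (-2, -2.5) is present — its section is the full 17×14.5 rectangle (area 246.50 mm²); Merging all regions: the regions partially overlap — summed areas 750.50 mm² minus the doubly-counted overlap 232.00 mm² gives 518.50 mm² — area = 518.50 mm². At z = 18: the cube is not intersected at this z (z outside [0, 16]); the cube at (6.5, 14.5) is present — its section is the full 10.5×16.5 rectangle (area 173.25 mm²); the 17×14.5 cube at (-2, -2.5) contributes its full rectangle (area 246.50 mm²); Combining (union): the 2 present regions are separate (no shared area or edge), so areas and boundary lengths simply add and each stays a separate island — area = 419.75 mm². Checking containment: the cross-section at z = 18 is a subset of the cross-section at z = 15.6.

entirely on top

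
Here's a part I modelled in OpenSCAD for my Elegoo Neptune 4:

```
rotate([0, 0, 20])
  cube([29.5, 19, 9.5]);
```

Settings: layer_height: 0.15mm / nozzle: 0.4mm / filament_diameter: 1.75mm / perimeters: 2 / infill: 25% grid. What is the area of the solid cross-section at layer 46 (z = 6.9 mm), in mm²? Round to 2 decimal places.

560.50 mm²

At z = 6.9 mm: the cube (footprint 29.5×19) is included at this height (area 560.50 mm²); (rotated 20° about Z; rotation is an isometry so areas/perimeters/island counts are preserved). Overall, the cross-section is a single solid region. Net area = 560.50 mm².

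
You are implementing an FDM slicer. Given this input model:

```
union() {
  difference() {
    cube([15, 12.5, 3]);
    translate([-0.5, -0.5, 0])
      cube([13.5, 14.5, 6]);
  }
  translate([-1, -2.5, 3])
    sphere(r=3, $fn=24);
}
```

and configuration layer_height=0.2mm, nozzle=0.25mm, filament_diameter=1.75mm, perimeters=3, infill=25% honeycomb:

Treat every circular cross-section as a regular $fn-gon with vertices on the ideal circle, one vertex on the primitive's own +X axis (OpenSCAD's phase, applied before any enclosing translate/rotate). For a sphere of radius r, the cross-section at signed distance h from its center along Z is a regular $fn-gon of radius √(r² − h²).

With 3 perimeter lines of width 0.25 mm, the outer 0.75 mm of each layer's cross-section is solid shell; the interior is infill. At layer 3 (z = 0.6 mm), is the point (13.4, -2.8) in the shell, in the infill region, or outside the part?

At z = 0.6 mm: the cube is present — its section is the full 15×12.5 rectangle; the cube at (-0.5, -0.5) is present — its section is the full 13.5×14.5 rectangle; Subtracting the remaining from the first: starting from the 15×12.5 cube, the 13.5×14.5 cube at (-0.5, -0.5) partially overlaps it — only the 162.50 mm² overlap (of its 195.75 mm²) is removed, clipping the outline — 1 connected region; the sphere at (-1, -2.5): section is a regular 24-gon, circumradius = √(r²−h²) = √(3²−2.4²) = 1.800; Taking the union: the 2 present regions are separate (no shared area or edge), so areas and boundary lengths simply add and each stays a separate island — 2 connected regions. Overall, the cross-section has 2 separate islands. The nearest boundary edge runs (15.00, 0.00)→(13.00, 0.00); distance from the point to it = 2.80 mm. The point is not inside any of the regions above, so it lies outside the cross-section (2.80 mm from the nearest boundary).

outside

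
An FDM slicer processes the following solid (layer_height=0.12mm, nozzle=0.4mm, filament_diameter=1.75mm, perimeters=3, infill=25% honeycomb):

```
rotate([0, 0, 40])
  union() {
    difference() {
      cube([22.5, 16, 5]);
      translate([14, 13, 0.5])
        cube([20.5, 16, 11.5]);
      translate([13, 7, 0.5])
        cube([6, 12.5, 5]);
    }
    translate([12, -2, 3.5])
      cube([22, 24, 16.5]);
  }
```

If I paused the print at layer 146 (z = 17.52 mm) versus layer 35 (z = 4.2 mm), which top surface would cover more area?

Layer 146 (z = 17.52): the cube does not reach this height (z outside [0, 5]); the cube at (14, 13) does not reach this height (z outside [0.5, 12]); the cube at (13, 7) does not reach this height (z outside [0.5, 5.5]); After the difference (first − rest): the first operand is absent here, so nothing remains; the cube at (12, -2) is present — its section is the full 22×24 rectangle (area 528.00 mm²); Merging all regions: only the 22×24 cube at (12, -2) is present, so the union is just that shape — area = 528.00 mm²; (rotated 40° about Z; rotation is an isometry so areas/perimeters/island counts are preserved). So its area = 528.00 mm². Layer 35 (z = 4.2): the 22.5×16 cube contributes its full rectangle (area 360.00 mm²); the 20.5×16 cube at (14, 13) contributes its full rectangle (area 328.00 mm²); the cube at (13, 7) (footprint 6×12.5) is included at this height (area 75.00 mm²); After the difference (first − rest): starting from the 22.5×16 cube (360.00 mm²), the 20.5×16 cube at (14, 13) partially overlaps it — only the 25.50 mm² overlap (of its 328.00 mm²) is removed, clipping the outline; the 6×12.5 cube at (13, 7) partially overlaps it — only the 39.00 mm² overlap (of its 75.00 mm²) is removed, clipping the outline — area = 295.50 mm²; the 22×24 cube at (12, -2) contributes its full rectangle (area 528.00 mm²); Taking the union: the regions partially overlap — summed areas 823.50 mm² minus the doubly-counted overlap 103.50 mm² gives 720.00 mm² — area = 720.00 mm²; (whole slice rotated 40° about Z — lengths, areas and connectivity unchanged). So its area = 720.00 mm². Layer 35 is larger (720.00 vs 528.00 mm²).

layer 35 (z = 4.2 mm)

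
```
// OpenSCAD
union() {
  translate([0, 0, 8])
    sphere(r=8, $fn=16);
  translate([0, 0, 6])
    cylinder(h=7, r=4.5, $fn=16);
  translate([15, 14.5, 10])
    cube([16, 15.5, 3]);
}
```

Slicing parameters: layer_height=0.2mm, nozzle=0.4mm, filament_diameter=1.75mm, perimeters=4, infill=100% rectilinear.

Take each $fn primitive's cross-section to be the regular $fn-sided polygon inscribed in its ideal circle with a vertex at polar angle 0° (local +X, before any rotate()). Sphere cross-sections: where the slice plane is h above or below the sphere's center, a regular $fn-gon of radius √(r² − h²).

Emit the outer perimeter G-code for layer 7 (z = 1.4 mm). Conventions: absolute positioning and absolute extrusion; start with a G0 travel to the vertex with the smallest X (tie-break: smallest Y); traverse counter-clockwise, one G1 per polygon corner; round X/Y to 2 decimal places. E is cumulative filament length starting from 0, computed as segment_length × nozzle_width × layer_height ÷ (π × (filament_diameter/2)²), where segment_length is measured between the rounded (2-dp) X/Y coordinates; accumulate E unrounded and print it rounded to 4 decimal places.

G0 X-4.52 Y0.00 Z1.40
G1 X-4.18 Y-1.73 E0.0586
G1 X-3.20 Y-3.20 E0.1174
G1 X-1.73 Y-4.18 E0.1762
G1 X0.00 Y-4.52 E0.2348
G1 X1.73 Y-4.18 E0.2934
G1 X3.20 Y-3.20 E0.3522
G1 X4.18 Y-1.73 E0.4110
G1 X4.52 Y0.00 E0.4696
G1 X4.18 Y1.73 E0.5282
G1 X3.20 Y3.20 E0.5870
G1 X1.73 Y4.18 E0.6458
G1 X0.00 Y4.52 E0.7044
G1 X-1.73 Y4.18 E0.7631
G1 X-3.20 Y3.20 E0.8218
G1 X-4.18 Y1.73 E0.8806
G1 X-4.52 Y0.00 E0.9392

At z = 1.4 mm: the sphere: section is a regular 16-gon, circumradius = √(r²−h²) = √(8²−6.6²) = 4.521; the cylinder is not intersected at this z (z outside [6, 13]); the cube at (15, 14.5) is absent (z outside [10, 13]); Merging all regions: only the r=8 sphere is present, so the union is just that shape — 1 connected region. The outline is a single polygon with 16 vertices. Extrusion per mm of travel: 0.4 × 0.2 / (π × 0.875²) = 0.033260. Accumulating E over each segment gives final E = 0.9392.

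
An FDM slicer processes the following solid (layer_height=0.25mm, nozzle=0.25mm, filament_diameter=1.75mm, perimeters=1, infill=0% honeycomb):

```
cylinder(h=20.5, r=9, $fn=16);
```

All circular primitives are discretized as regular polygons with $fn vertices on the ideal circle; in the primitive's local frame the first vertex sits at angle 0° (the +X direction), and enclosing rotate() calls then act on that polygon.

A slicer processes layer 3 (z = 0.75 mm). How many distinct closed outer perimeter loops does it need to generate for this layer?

1

At z = 0.75 mm: the r=9 cylinder gives a regular 16-gon of circumradius 9 (constant along its height). The result has 1 disconnected region.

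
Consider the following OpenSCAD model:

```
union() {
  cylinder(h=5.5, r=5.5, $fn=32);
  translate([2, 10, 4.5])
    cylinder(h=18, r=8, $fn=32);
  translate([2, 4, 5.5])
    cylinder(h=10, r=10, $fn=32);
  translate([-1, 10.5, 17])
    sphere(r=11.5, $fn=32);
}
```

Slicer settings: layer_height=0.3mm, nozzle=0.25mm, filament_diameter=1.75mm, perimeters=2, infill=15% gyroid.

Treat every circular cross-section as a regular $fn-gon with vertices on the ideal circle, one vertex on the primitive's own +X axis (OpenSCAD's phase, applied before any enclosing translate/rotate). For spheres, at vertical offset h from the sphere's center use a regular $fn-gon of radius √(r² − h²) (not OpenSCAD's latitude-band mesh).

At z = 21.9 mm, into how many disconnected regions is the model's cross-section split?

1

At z = 21.9 mm: the cylinder does not reach this height (z outside [0, 5.5]); the r=8 cylinder at (2, 10) contributes a regular 32-gon of circumradius 8; the cylinder at (2, 4) is absent (z outside [5.5, 15.5]); the r=11.5 sphere at (-1, 10.5) slices to a regular 32-gon of circumradius 10.404 (√(r²−h²) with h=4.9 from center); Taking the union: the regions partially overlap (shared area 194.63 mm²), so overlapping operands fuse into one piece — 1 connected region. The result has 1 disconnected region.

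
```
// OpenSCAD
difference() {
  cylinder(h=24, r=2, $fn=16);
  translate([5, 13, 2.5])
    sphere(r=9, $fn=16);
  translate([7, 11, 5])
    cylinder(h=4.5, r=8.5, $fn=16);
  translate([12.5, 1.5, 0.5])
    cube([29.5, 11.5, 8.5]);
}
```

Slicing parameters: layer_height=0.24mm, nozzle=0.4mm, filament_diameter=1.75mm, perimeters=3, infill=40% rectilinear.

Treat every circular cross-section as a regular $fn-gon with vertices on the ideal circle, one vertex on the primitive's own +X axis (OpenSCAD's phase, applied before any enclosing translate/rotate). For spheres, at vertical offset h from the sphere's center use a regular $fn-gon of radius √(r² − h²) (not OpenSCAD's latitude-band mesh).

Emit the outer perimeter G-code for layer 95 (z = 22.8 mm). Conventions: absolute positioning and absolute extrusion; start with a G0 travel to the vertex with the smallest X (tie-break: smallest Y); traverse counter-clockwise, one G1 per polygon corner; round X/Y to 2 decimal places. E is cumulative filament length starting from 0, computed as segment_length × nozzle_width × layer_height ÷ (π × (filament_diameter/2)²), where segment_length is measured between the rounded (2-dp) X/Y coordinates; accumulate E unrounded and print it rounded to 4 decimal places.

At z = 22.8 mm: the r=2 cylinder contributes a regular 16-gon of circumradius 2; the sphere at (5, 13) is not intersected at this z (|z−center|=20.300 > r=9); the cylinder at (7, 11) does not reach this height (z outside [5, 9.5]); the cube at (12.5, 1.5) is not intersected at this z (z outside [0.5, 9]); After the difference (first − rest): none of the subtracted shapes is present at this height, so the r=2 cylinder is unchanged — 1 connected region. The outline is a single polygon with 16 vertices. Extrusion per mm of travel: 0.4 × 0.24 / (π × 0.875²) = 0.039912. Accumulating E over each segment gives final E = 0.4985.

G0 X-2.00 Y0.00 Z22.80
G1 X-1.85 Y-0.77 E0.0313
G1 X-1.41 Y-1.41 E0.0623
G1 X-0.77 Y-1.85 E0.0933
G1 X0.00 Y-2.00 E0.1246
G1 X0.77 Y-1.85 E0.1559
G1 X1.41 Y-1.41 E0.1869
G1 X1.85 Y-0.77 E0.2179
G1 X2.00 Y0.00 E0.2492
G1 X1.85 Y0.77 E0.2805
G1 X1.41 Y1.41 E0.3115
G1 X0.77 Y1.85 E0.3425
G1 X0.00 Y2.00 E0.3738
G1 X-0.77 Y1.85 E0.4052
G1 X-1.41 Y1.41 E0.4362
G1 X-1.85 Y0.77 E0.4672
G1 X-2.00 Y0.00 E0.4985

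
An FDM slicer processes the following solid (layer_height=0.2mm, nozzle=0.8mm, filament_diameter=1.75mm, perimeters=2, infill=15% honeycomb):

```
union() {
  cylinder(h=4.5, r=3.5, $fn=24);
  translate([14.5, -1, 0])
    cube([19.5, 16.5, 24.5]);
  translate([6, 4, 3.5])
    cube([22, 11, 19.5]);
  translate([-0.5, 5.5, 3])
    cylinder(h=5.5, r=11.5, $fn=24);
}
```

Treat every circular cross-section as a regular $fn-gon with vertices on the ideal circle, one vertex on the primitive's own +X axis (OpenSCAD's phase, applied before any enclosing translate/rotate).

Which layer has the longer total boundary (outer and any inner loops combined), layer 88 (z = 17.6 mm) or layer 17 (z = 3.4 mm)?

Layer 88 (z = 17.6): the cylinder does not reach this height (z outside [0, 4.5]); the cube at (14.5, -1) (footprint 19.5×16.5) is included at this height (perimeter 72.00 mm); the cube at (6, 4) (footprint 22×11) is included at this height (perimeter 66.00 mm); the cylinder at (-0.5, 5.5) is absent (z outside [3, 8.5]); Merging all regions: the regions partially overlap (shared area 148.50 mm²), so the edge portions inside another operand are dropped and the merged outline is re-measured after clipping — boundary = 89.00 mm. So its perimeter = 89.00 mm. Layer 17 (z = 3.4): the cylinder: section is a regular 24-gon, circumradius r=3.5 (perimeter = 2·24·3.500·sin(180°/24) = 21.93 mm); the cube at (14.5, -1) is present — its section is the full 19.5×16.5 rectangle (perimeter 72.00 mm); the cube at (6, 4) does not reach this height (z outside [3.5, 23]); the r=11.5 cylinder at (-0.5, 5.5) contributes a regular 24-gon of circumradius 11.5 (perimeter = 2·24·11.500·sin(180°/24) = 72.05 mm); Merging all regions: the regions partially overlap (shared area 38.05 mm²), so the edge portions inside another operand are dropped and the merged outline is re-measured after clipping — boundary = 144.05 mm. So its perimeter = 144.05 mm. Layer 17 is larger (144.05 vs 89.00 mm).

layer 17 (z = 3.4 mm)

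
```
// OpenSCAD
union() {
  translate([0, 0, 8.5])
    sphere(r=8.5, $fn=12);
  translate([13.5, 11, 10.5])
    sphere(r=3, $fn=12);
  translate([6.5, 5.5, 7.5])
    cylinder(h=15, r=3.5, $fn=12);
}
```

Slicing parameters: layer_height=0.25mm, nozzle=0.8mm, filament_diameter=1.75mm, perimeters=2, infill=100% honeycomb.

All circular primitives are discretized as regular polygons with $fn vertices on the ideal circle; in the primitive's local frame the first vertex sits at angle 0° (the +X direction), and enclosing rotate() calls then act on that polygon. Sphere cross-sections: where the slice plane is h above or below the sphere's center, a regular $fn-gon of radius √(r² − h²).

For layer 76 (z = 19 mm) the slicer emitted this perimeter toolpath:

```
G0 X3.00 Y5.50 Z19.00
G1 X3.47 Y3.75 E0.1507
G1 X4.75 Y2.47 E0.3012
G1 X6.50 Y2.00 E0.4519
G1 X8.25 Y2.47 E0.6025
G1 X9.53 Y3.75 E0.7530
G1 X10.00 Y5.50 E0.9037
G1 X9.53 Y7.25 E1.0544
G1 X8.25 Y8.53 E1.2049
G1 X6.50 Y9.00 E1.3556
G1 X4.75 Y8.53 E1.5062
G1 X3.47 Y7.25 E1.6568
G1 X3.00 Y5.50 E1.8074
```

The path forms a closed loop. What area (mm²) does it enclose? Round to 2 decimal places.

Apply the shoelace formula to the sequence of (X, Y) vertices; enclosed area = 36.74 mm².

36.74 mm²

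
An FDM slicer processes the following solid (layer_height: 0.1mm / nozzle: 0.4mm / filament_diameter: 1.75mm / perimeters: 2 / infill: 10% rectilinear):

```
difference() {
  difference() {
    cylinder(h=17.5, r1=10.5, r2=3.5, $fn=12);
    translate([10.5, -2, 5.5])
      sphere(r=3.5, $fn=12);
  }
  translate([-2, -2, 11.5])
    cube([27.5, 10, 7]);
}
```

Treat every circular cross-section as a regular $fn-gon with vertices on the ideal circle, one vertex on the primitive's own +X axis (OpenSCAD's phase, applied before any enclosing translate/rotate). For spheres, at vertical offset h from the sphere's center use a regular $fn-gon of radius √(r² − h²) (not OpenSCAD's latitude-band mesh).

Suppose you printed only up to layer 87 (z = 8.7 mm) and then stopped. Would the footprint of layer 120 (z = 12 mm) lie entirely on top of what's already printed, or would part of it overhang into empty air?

entirely on top

Compare the two slices. At z = 8.7: the cone: at t=0.497 of its height the radius interpolates to r₁+(r₂−r₁)t = 7.020, giving a regular 12-gon of that circumradius (area = (12/2)·7.020²·sin(360°/12) = 147.84 mm²); the r=3.5 sphere at (10.5, -2) slices to a regular 12-gon of circumradius 1.418 (√(r²−h²) with h=3.2 from center) (area = (12/2)·1.418²·sin(360°/12) = 6.03 mm²); Subtracting the remaining from the first: starting from the cone (147.84 mm²), the r=3.5 sphere at (10.5, -2) misses the remaining region (no effect) — area = 147.84 mm²; the cube at (-2, -2) is not intersected at this z (z outside [11.5, 18.5]); Subtracting the remaining from the first: none of the subtracted shapes is present at this height, so that combined region is unchanged — area = 147.84 mm². At z = 12: the cone (r1=10.5→r2=3.5) has section circumradius 5.700 here — a regular 12-gon (area = (12/2)·5.700²·sin(360°/12) = 97.47 mm²); the sphere at (10.5, -2) is not intersected at this z (|z−center|=6.500 > r=3.5); Taking the first minus the rest: none of the subtracted shapes is present at this height, so the cone is unchanged — area = 97.47 mm²; the 27.5×10 cube at (-2, -2) contributes its full rectangle (area 275.00 mm²); After the difference (first − rest): starting from that combined region (97.47 mm²), the 27.5×10 cube at (-2, -2) partially overlaps it — only the 50.10 mm² overlap (of its 275.00 mm²) is removed, clipping the outline — area = 47.37 mm². Checking containment: the cross-section at z = 12 is a subset of the cross-section at z = 8.7.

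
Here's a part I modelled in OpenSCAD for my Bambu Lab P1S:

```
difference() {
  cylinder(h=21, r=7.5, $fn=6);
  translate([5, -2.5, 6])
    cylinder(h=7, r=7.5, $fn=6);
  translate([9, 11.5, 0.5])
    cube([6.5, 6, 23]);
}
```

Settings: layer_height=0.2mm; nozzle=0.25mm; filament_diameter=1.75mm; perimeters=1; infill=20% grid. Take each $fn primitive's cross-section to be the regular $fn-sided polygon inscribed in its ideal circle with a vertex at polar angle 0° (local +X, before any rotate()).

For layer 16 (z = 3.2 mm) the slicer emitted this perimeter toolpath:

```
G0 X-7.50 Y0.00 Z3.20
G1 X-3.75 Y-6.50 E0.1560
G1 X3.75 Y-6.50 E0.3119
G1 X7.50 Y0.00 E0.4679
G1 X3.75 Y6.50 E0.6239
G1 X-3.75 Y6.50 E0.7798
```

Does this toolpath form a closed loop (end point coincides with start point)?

no

Start point (G0): (-7.50, 0.00). End point (last G1): the path does not return to the start — open.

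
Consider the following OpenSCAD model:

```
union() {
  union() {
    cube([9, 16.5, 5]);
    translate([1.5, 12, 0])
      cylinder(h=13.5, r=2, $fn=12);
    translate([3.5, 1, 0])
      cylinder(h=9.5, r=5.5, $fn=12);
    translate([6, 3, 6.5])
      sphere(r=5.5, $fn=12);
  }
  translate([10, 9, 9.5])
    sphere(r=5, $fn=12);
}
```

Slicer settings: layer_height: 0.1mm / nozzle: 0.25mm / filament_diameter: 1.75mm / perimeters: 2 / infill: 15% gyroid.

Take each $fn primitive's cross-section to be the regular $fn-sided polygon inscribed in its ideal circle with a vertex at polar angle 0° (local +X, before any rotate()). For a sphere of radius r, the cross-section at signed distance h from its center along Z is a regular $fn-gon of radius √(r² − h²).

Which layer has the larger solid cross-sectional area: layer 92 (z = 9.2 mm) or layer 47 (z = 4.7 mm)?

layer 47 (z = 4.7 mm)

Layer 92 (z = 9.2): the cube is not intersected at this z (z outside [0, 5]); the cylinder at (1.5, 12): section is a regular 12-gon, circumradius r=2 (area = (12/2)·2.000²·sin(360°/12) = 12.00 mm²); the cylinder at (3.5, 1): section is a regular 12-gon, circumradius r=5.5 (area = (12/2)·5.500²·sin(360°/12) = 90.75 mm²); the r=5.5 sphere at (6, 3) slices to a regular 12-gon of circumradius 4.792 (√(r²−h²) with h=2.7 from center) (area = (12/2)·4.792²·sin(360°/12) = 68.88 mm²); Taking the union: the regions partially overlap — summed areas 171.63 mm² minus the doubly-counted overlap 47.38 mm² gives 124.25 mm² — area = 124.25 mm²; the sphere at (10, 9): section is a regular 12-gon, circumradius = √(r²−h²) = √(5²−0.3²) = 4.991 (area = (12/2)·4.991²·sin(360°/12) = 74.73 mm²); Merging all regions: the regions partially overlap — summed areas 198.98 mm² minus the doubly-counted overlap 10.15 mm² gives 188.83 mm² — area = 188.83 mm². So its area = 188.83 mm². Layer 47 (z = 4.7): the cube is present — its section is the full 9×16.5 rectangle (area 148.50 mm²); the cylinder at (1.5, 12): section is a regular 12-gon, circumradius r=2 (area = (12/2)·2.000²·sin(360°/12) = 12.00 mm²); the r=5.5 cylinder at (3.5, 1) contributes a regular 12-gon of circumradius 5.5 (area = (12/2)·5.500²·sin(360°/12) = 90.75 mm²); the r=5.5 sphere at (6, 3) slices to a regular 12-gon of circumradius 5.197 (√(r²−h²) with h=1.8 from center) (area = (12/2)·5.197²·sin(360°/12) = 81.03 mm²); Merging all regions: the regions partially overlap — summed areas 332.28 mm² minus the doubly-counted overlap 128.70 mm² gives 203.58 mm² — area = 203.58 mm²; the r=5 sphere at (10, 9) slices to a regular 12-gon of circumradius 1.400 (√(r²−h²) with h=4.8 from center) (area = (12/2)·1.400²·sin(360°/12) = 5.88 mm²); Merging all regions: the regions partially overlap — summed areas 209.46 mm² minus the doubly-counted overlap 0.47 mm² gives 208.98 mm² — area = 208.98 mm². So its area = 208.98 mm². Layer 47 is larger (208.98 vs 188.83 mm²).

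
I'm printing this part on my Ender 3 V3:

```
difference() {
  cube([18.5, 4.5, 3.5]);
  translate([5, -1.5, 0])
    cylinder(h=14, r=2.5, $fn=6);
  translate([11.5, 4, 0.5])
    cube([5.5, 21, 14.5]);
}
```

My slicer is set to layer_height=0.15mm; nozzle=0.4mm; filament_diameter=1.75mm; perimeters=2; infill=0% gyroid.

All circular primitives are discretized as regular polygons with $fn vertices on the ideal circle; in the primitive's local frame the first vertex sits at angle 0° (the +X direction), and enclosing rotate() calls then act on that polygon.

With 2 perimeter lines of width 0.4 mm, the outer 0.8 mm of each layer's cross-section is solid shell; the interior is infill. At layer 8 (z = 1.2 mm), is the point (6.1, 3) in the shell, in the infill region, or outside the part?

At z = 1.2 mm: the cube (footprint 18.5×4.5) is included at this height; the cylinder at (5, -1.5): section is a regular 6-gon, circumradius r=2.5; the cube at (11.5, 4) (footprint 5.5×21) is included at this height; After the difference (first − rest): starting from the 18.5×4.5 cube, the r=2.5 cylinder at (5, -1.5) partially overlaps it — only the 1.92 mm² overlap (of its 16.24 mm²) is removed, clipping the outline; the 5.5×21 cube at (11.5, 4) partially overlaps it — only the 2.75 mm² overlap (of its 115.50 mm²) is removed, clipping the outline — 1 connected region. Overall, the cross-section is a single solid region. The nearest boundary edge runs (0.00, 4.50)→(11.50, 4.50); distance from the point to it = 1.50 mm. The point is inside the cross-section and 1.50 mm from the nearest boundary — more than the 0.8 mm shell width (2 × 0.4), so it's in the infill interior.

infill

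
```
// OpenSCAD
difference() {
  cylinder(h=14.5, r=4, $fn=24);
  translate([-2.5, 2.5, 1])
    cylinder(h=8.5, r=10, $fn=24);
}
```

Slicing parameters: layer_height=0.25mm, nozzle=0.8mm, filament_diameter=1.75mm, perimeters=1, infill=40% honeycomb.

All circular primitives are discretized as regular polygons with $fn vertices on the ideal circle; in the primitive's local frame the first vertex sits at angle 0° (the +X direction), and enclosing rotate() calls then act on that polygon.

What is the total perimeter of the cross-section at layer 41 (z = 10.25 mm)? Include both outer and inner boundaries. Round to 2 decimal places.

At z = 10.25 mm: the r=4 cylinder gives a regular 24-gon of circumradius 4 (constant along its height) (perimeter = 2·24·4.000·sin(180°/24) = 25.06 mm); the cylinder at (-2.5, 2.5) is absent (z outside [1, 9.5]); After the difference (first − rest): none of the subtracted shapes is present at this height, so the r=4 cylinder is unchanged — boundary = 25.06 mm. Overall, the cross-section is a single solid region. Total boundary length (outer) = 25.06 mm.

25.06 mm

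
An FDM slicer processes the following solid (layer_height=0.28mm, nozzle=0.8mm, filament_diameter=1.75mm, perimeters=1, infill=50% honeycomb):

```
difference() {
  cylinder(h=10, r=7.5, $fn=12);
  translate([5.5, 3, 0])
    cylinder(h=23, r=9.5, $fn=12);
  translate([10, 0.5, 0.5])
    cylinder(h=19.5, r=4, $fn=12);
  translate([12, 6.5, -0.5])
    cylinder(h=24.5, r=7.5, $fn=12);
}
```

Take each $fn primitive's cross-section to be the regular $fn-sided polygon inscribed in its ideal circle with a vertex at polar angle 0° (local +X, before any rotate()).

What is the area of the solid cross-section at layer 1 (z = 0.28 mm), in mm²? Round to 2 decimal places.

56.32 mm²

At z = 0.28 mm: the r=7.5 cylinder gives a regular 12-gon of circumradius 7.5 (constant along its height) (area = (12/2)·7.500²·sin(360°/12) = 168.75 mm²); the r=9.5 cylinder at (5.5, 3) gives a regular 12-gon of circumradius 9.5 (constant along its height) (area = (12/2)·9.500²·sin(360°/12) = 270.75 mm²); the cylinder at (10, 0.5) is absent (z outside [0.5, 20]); the cylinder at (12, 6.5): section is a regular 12-gon, circumradius r=7.5 (area = (12/2)·7.500²·sin(360°/12) = 168.75 mm²); After the difference (first − rest): starting from the r=7.5 cylinder (168.75 mm²), the r=9.5 cylinder at (5.5, 3) partially overlaps it — only the 112.43 mm² overlap (of its 270.75 mm²) is removed, clipping the outline; the r=7.5 cylinder at (12, 6.5) misses the remaining region (no effect) — area = 56.32 mm². Overall, the cross-section is a single solid region. Net area = 56.32 mm².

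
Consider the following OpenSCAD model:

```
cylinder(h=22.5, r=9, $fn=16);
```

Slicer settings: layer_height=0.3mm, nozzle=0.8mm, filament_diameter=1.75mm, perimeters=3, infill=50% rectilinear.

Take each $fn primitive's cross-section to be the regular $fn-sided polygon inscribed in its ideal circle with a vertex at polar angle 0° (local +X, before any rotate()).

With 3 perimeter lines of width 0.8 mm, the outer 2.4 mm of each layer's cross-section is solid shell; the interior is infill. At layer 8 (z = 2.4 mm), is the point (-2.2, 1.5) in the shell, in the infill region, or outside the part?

At z = 2.4 mm: the r=9 cylinder gives a regular 16-gon of circumradius 9 (constant along its height). Overall, the cross-section is a single solid region. The nearest boundary edge runs (-6.36, 6.36)→(-8.31, 3.44); distance from the point to it = 6.16 mm. The point is inside the cross-section and 6.16 mm from the nearest boundary — more than the 2.4 mm shell width (3 × 0.8), so it's in the infill interior.

infill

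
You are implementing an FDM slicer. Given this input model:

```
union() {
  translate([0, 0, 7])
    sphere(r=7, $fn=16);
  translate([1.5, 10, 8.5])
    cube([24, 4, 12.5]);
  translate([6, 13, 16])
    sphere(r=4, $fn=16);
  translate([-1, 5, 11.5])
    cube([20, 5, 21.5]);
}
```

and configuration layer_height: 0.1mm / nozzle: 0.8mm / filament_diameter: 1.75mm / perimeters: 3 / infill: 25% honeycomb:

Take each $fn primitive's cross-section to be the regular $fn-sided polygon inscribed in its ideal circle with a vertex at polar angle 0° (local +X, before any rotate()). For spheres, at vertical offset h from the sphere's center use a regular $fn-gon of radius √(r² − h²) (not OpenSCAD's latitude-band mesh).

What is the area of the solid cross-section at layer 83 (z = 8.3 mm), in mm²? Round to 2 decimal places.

At z = 8.3 mm: the r=7 sphere contributes a regular 16-gon of circumradius √(7²−1.3²) = 6.878 (area = (16/2)·6.878²·sin(360°/16) = 144.84 mm²); the cube at (1.5, 10) is absent (z outside [8.5, 21]); the sphere at (6, 13) is absent (|z−center|=7.700 > r=4); the cube at (-1, 5) is not intersected at this z (z outside [11.5, 33]); Taking the union: only the r=7 sphere is present, so the union is just that shape — area = 144.84 mm². Overall, the cross-section is a single solid region. Net area = 144.84 mm².

144.84 mm²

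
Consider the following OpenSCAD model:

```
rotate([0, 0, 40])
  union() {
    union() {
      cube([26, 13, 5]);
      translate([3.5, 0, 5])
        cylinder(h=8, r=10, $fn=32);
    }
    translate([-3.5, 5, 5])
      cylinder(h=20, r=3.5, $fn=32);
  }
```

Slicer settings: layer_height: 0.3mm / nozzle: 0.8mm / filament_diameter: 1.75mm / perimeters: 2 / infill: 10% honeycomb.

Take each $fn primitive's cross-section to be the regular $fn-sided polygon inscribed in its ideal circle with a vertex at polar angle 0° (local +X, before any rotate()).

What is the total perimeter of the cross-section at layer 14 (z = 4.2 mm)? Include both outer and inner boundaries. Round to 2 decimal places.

At z = 4.2 mm: the cube is present — its section is the full 26×13 rectangle (perimeter 78.00 mm); the cylinder at (3.5, 0) is absent (z outside [5, 13]); Combining (union): only the 26×13 cube is present, so the union is just that shape — boundary = 78.00 mm; the cylinder at (-3.5, 5) does not reach this height (z outside [5, 25]); Combining (union): only the result so far is present, so the union is just that shape — boundary = 78.00 mm; (whole slice rotated 40° about Z — lengths, areas and connectivity unchanged). Overall, the cross-section is a single solid region. Total boundary length (outer) = 78.00 mm.

78.00 mm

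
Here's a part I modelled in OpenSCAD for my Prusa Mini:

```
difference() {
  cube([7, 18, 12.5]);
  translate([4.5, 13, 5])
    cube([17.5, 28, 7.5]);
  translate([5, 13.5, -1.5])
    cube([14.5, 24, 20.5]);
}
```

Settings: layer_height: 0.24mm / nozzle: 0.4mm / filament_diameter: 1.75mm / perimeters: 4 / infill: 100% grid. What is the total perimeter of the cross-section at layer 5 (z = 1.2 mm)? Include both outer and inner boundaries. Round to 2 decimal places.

At z = 1.2 mm: the 7×18 cube contributes its full rectangle (perimeter 50.00 mm); the cube at (4.5, 13) does not reach this height (z outside [5, 12.5]); the cube at (5, 13.5) (footprint 14.5×24) is included at this height (perimeter 77.00 mm); Subtracting the remaining from the first: starting from the 7×18 cube, the 14.5×24 cube at (5, 13.5) partially overlaps it — only the 9.00 mm² overlap (of its 348.00 mm²) is removed, clipping the outline — boundary = 50.00 mm. Overall, the cross-section is a single solid region. Total boundary length (outer) = 50.00 mm.

50.00 mm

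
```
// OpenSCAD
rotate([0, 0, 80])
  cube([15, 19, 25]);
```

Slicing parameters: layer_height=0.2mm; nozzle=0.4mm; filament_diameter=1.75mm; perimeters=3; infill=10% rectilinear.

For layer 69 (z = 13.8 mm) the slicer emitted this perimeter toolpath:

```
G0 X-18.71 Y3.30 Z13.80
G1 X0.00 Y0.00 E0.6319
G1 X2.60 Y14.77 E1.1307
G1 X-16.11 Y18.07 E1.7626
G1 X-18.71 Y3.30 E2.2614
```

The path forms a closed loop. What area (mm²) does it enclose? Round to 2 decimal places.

284.93 mm²

Apply the shoelace formula to the sequence of (X, Y) vertices; enclosed area = 284.93 mm².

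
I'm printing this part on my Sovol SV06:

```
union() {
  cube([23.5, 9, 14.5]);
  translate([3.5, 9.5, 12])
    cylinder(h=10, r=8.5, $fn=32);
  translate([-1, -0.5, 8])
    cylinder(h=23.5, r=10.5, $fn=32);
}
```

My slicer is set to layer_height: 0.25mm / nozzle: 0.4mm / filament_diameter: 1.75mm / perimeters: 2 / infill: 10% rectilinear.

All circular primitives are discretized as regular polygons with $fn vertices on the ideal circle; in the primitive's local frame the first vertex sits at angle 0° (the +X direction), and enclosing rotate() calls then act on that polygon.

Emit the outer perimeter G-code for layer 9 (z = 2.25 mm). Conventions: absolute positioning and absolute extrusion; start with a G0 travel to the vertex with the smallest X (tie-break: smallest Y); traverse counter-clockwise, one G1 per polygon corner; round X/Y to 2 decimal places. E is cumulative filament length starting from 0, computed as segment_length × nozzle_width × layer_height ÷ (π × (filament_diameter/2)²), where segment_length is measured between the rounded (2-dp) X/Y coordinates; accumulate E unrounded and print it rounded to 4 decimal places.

At z = 2.25 mm: the cube (footprint 23.5×9) is included at this height; the cylinder at (3.5, 9.5) is not intersected at this z (z outside [12, 22]); the cylinder at (-1, -0.5) does not reach this height (z outside [8, 31.5]); Merging all regions: only the 23.5×9 cube is present, so the union is just that shape — 1 connected region. The outline is a single polygon with 4 vertices. Extrusion per mm of travel: 0.4 × 0.25 / (π × 0.875²) = 0.041575. Accumulating E over each segment gives final E = 2.7024.

G0 X0.00 Y0.00 Z2.25
G1 X23.50 Y0.00 E0.9770
G1 X23.50 Y9.00 E1.3512
G1 X0.00 Y9.00 E2.3282
G1 X0.00 Y0.00 E2.7024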